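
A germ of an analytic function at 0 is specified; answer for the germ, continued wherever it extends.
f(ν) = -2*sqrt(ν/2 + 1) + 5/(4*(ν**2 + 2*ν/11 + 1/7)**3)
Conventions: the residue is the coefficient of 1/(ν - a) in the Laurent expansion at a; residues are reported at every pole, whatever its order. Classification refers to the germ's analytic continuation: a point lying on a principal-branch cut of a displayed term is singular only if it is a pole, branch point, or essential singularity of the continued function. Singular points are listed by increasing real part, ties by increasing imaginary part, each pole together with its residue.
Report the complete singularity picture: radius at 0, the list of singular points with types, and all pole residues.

Denominator factor (ν**2 + 2*ν/11 + 1/7)^3: discriminant -456/847, complex-conjugate roots (-1/11) + ((1/77)*sqrt(798))*i and (-1/11) - ((1/77)*sqrt(798))*i; poles of order 3, moduli (1/7)*sqrt(7) and (1/7)*sqrt(7).
Branch term (-2)*sqrt(1 - ν/(-2)): its argument vanishes at ν = -2, a square-root branch point, modulus 2.
The radius of convergence is the smallest modulus among the singular points: (1/7)*sqrt(7).
The branch term is analytic at (-1/11) - ((1/77)*sqrt(798))*i and contributes nothing to the residue; only the rational part matters.
The factor ν**2 + 2*ν/11 + 1/7 splits as (ν - a)(ν - a') with a = (-1/11) - ((1/77)*sqrt(798))*i, a' = (-1/11) + ((1/77)*sqrt(798))*i. At the order-3 pole a set g(ν) = (ν - a)^3*(rational part) = [5/4] / (ν - a')^3.
Order-3 pole: residue = g''(a)/2; g''((-1/11) - ((1/77)*sqrt(798))*i) = ((39457495/15803136)*sqrt(798))*i, so the residue is ((39457495/31606272)*sqrt(798))*i.
The branch term is analytic at (-1/11) + ((1/77)*sqrt(798))*i and contributes nothing to the residue; only the rational part matters.
The factor ν**2 + 2*ν/11 + 1/7 splits as (ν - a)(ν - a') with a = (-1/11) + ((1/77)*sqrt(798))*i, a' = (-1/11) - ((1/77)*sqrt(798))*i. At the order-3 pole a set g(ν) = (ν - a)^3*(rational part) = [5/4] / (ν - a')^3.
Order-3 pole: residue = g''(a)/2; g''((-1/11) + ((1/77)*sqrt(798))*i) = -((39457495/15803136)*sqrt(798))*i, so the residue is -((39457495/31606272)*sqrt(798))*i.
List the singular points by increasing real part (a conjugate pair: the negative imaginary part first).

Radius of convergence at 0: (1/7)*sqrt(7).
At -2: an algebraic (square-root) branch point.
At (-1/11) - ((1/77)*sqrt(798))*i: a pole of order 3; residue ((39457495/31606272)*sqrt(798))*i.
At (-1/11) + ((1/77)*sqrt(798))*i: a pole of order 3; residue -((39457495/31606272)*sqrt(798))*i.


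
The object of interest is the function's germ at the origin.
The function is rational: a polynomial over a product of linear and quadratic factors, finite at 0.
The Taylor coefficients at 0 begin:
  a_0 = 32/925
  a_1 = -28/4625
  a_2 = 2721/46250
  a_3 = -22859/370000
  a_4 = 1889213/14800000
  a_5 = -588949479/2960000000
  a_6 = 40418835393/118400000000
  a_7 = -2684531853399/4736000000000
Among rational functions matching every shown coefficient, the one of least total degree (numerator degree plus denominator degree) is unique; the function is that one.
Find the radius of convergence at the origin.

The radius of convergence is -11/8 + (1/8)*sqrt(249).

No rational of total degree below 5 reproduces all 8 coefficients; solving the [0/5] Pade equations on them gives f(x) = 40/(37*(x - 5/2)**3*(x**2 - 11*x/4 - 2)), whose expansion matches every shown term.
Denominator factor (x**2 - 11*x/4 - 2): discriminant 249/16, real irrational roots 11/8 + (1/8)*sqrt(249) and 11/8 - (1/8)*sqrt(249); poles of order 1, moduli 11/8 + (1/8)*sqrt(249) and -11/8 + (1/8)*sqrt(249).
Denominator factor (x - 5/2)^3: pole of order 3 at 5/2, modulus 5/2.
The radius of convergence is the smallest modulus among the singular points: -11/8 + (1/8)*sqrt(249).


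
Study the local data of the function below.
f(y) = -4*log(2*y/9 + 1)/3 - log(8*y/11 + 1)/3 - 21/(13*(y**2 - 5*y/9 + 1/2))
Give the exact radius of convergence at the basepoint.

Denominator factor (y**2 - 5*y/9 + 1/2): discriminant -137/81, complex-conjugate roots (5/18) + ((1/18)*sqrt(137))*i and (5/18) - ((1/18)*sqrt(137))*i; poles of order 1, moduli (1/2)*sqrt(2) and (1/2)*sqrt(2).
Branch term (-4/3)*log(1 - y/(-9/2)): its argument vanishes at y = -9/2, a logarithmic branch point, modulus 9/2.
Branch term (-1/3)*log(1 - y/(-11/8)): its argument vanishes at y = -11/8, a logarithmic branch point, modulus 11/8.
The radius of convergence is the smallest modulus among the singular points: (1/2)*sqrt(2).

The radius of convergence is (1/2)*sqrt(2).


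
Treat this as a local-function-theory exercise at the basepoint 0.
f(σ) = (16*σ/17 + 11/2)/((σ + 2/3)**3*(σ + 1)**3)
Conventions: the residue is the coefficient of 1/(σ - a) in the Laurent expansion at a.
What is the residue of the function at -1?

At the order-3 pole -1 set g(σ) = (σ - (-1))^3*f(σ) = (16*σ/17 + 11/2)/(σ + 2/3)**3.
Order-3 pole: residue = g''(a)/2; g''(-1) = -233766/17, so the residue is -116883/17.

The residue is -116883/17.


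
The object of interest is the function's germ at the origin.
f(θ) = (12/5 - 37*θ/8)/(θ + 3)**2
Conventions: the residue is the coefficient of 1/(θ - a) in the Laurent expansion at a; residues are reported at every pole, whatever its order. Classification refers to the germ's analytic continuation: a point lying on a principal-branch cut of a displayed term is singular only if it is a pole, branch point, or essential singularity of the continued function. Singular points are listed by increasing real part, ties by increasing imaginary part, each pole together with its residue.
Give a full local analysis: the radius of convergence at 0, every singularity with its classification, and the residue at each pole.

Denominator factor (θ + 3)^2: pole of order 2 at -3, modulus 3.
The radius of convergence is the smallest modulus among the singular points: 3.
At the order-2 pole -3 set g(θ) = (θ - (-3))^2*f(θ) = 12/5 - 37*θ/8.
Order-2 pole: residue = g'(a); g'(-3) = -37/8, so the residue is -37/8.

Radius of convergence at 0: 3.
At -3: a pole of order 2; residue -37/8.


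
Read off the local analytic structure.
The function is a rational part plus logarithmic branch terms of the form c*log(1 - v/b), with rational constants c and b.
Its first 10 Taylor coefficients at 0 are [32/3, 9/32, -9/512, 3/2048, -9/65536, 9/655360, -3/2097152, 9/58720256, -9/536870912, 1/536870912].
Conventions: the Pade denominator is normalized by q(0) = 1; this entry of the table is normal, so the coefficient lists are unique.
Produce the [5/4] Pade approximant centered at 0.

The Pade approximant has numerator coefficients [32/3, 2803/864, 1559/4608, 223/16128, 2189/12386304, 1/9175040]; denominator coefficients [1, 5/18, 5/192, 5/5376, 5/516096].

Taylor coefficients needed (read off): a_0 = 32/3, a_1 = 9/32, a_2 = -9/512, a_3 = 3/2048, a_4 = -9/65536, a_5 = 9/655360, a_6 = -3/2097152, a_7 = 9/58720256, a_8 = -9/536870912, a_9 = 1/536870912.
Write the denominator as Q(v) = 1 + q1*v + q2*v^2 + q3*v^3 + q4*v^4. Requiring Q*f - P = O(v^10) with deg P <= 5 kills the coefficients of v^6..v^9 in Q*f:
  v^6: a_6 + q1*a_5 + q2*a_4 + q3*a_3 + q4*a_2 = 0, i.e. -3/2097152 + (9/655360)*q1 + (-9/65536)*q2 + (3/2048)*q3 + (-9/512)*q4 = 0.
  v^7: a_7 + q1*a_6 + q2*a_5 + q3*a_4 + q4*a_3 = 0, i.e. 9/58720256 + (-3/2097152)*q1 + (9/655360)*q2 + (-9/65536)*q3 + (3/2048)*q4 = 0.
  v^8: a_8 + q1*a_7 + q2*a_6 + q3*a_5 + q4*a_4 = 0, i.e. -9/536870912 + (9/58720256)*q1 + (-3/2097152)*q2 + (9/655360)*q3 + (-9/65536)*q4 = 0.
  v^9: a_9 + q1*a_8 + q2*a_7 + q3*a_6 + q4*a_5 = 0, i.e. 1/536870912 + (-9/536870912)*q1 + (9/58720256)*q2 + (-3/2097152)*q3 + (9/655360)*q4 = 0.
Solving this linear system: q1 = 5/18, q2 = 5/192, q3 = 5/5376, q4 = 5/516096.
The numerator is Q*f truncated at degree 5: P0 = a_0 = 32/3; P1 = a_1 + q1*a_0 = 2803/864; P2 = a_2 + q1*a_1 + q2*a_0 = 1559/4608; P3 = a_3 + q1*a_2 + q2*a_1 + q3*a_0 = 223/16128; P4 = a_4 + q1*a_3 + q2*a_2 + q3*a_1 + q4*a_0 = 2189/12386304; P5 = a_5 + q1*a_4 + q2*a_3 + q3*a_2 + q4*a_1 = 1/9175040.


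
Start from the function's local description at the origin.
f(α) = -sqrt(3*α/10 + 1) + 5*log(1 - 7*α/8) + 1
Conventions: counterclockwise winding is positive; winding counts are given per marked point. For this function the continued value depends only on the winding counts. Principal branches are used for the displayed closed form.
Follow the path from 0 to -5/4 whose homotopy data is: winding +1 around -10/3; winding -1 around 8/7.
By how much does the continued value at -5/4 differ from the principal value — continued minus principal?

The rational part is single-valued and drops out of the difference; each branch term changes only by its own monodromy.
(5)*log(1 - α/(8/7)): each positive loop around 8/7 adds 2*pi*i to the log, so winding -1 contributes (5)*(-1)*2*pi*i = -(10)*pi*i.
(-1)*sqrt(1 - α/(-10/3)): winding +1 is odd, the square root flips sign, contributing -2*(-1)*sqrt(1 - (-5/4)/(-10/3)) = -2*(-1)*sqrt(5/8) = (1/2)*sqrt(10).
Summing the contributions at α = -5/4 gives ((1/2)*sqrt(10)) - ((10)*pi)*i.

Continued minus principal equals ((1/2)*sqrt(10)) - ((10)*pi)*i.


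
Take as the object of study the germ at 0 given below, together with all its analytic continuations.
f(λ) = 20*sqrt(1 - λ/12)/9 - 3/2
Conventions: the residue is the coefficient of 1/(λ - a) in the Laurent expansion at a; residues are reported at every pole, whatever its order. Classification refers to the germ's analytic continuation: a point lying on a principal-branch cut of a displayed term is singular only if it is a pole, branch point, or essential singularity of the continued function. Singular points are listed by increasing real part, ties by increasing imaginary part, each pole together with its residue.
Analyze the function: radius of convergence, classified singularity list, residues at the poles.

Branch term (20/9)*sqrt(1 - λ/(12)): its argument vanishes at λ = 12, a square-root branch point, modulus 12.
The radius of convergence is the smallest modulus among the singular points: 12.

Radius of convergence at 0: 12.
At 12: an algebraic (square-root) branch point.


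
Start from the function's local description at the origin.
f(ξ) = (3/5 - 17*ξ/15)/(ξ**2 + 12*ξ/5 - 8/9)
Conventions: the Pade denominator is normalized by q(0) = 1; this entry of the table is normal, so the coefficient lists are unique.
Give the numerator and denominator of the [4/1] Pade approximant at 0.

Taylor coefficients needed (expand at 0): a_0 = -27/40, a_1 = -219/400, a_2 = -17901/8000, a_3 = -266301/40000, a_4 = -32788233/1600000, a_5 = -1005117741/16000000.
Write the denominator as Q(ξ) = 1 + q1*ξ. Requiring Q*f - P = O(ξ^6) with deg P <= 4 kills the coefficients of ξ^5..ξ^5 in Q*f:
  ξ^5: a_5 + q1*a_4 = 0, i.e. -1005117741/16000000 + (-32788233/1600000)*q1 = 0.
Solving this linear system: q1 = -4136287/1349310.
The numerator is Q*f truncated at degree 4: P0 = a_0 = -27/40; P1 = a_1 + q1*a_0 = 1368831/899540; P2 = a_2 + q1*a_1 = -1609883/2878528; P3 = a_3 + q1*a_2 = 1162215/5757056; P4 = a_4 + q1*a_3 = -1937025/23028224.

The Pade approximant has numerator coefficients [-27/40, 1368831/899540, -1609883/2878528, 1162215/5757056, -1937025/23028224]; denominator coefficients [1, -4136287/1349310].


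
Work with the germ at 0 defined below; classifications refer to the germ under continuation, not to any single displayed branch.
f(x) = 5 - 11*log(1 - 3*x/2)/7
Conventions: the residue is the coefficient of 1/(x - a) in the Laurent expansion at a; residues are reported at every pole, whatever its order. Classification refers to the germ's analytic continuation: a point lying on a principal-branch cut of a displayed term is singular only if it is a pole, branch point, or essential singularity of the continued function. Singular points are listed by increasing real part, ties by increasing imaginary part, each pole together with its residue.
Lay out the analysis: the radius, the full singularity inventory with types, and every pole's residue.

Radius of convergence at 0: 2/3.
At 2/3: a logarithmic branch point.

Branch term (-11/7)*log(1 - x/(2/3)): its argument vanishes at x = 2/3, a logarithmic branch point, modulus 2/3.
The radius of convergence is the smallest modulus among the singular points: 2/3.


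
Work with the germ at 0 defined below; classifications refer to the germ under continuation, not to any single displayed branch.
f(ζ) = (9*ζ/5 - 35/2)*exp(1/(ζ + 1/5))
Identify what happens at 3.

There is no denominator, hence no pole anywhere.
The essential point of exp(1/(ζ - (-1/5))) is -1/5, not 3.
So the germ continues analytically to 3.

The point is a regular point.


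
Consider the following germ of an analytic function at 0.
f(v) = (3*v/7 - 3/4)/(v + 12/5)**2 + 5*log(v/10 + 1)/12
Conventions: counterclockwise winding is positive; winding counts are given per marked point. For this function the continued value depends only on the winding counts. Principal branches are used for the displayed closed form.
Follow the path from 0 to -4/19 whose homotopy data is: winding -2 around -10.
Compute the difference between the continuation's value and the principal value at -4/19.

The rational part is single-valued and drops out of the difference; each branch term changes only by its own monodromy.
(5/12)*log(1 - v/(-10)): each positive loop around -10 adds 2*pi*i to the log, so winding -2 contributes (5/12)*(-2)*2*pi*i = -(5/3)*pi*i.
Summing the contributions at v = -4/19 gives -(5/3)*pi*i.

Continued minus principal equals -(5/3)*pi*i.


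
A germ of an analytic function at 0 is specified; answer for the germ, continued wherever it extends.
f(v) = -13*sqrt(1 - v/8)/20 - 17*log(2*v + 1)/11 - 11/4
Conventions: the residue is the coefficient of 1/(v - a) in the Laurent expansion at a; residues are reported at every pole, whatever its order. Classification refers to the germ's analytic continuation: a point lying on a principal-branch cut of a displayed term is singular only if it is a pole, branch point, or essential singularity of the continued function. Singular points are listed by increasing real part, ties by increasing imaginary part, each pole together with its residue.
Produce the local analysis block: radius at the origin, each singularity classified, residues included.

Radius of convergence at 0: 1/2.
At -1/2: a logarithmic branch point.
At 8: an algebraic (square-root) branch point.

Branch term (-13/20)*sqrt(1 - v/(8)): its argument vanishes at v = 8, a square-root branch point, modulus 8.
Branch term (-17/11)*log(1 - v/(-1/2)): its argument vanishes at v = -1/2, a logarithmic branch point, modulus 1/2.
The radius of convergence is the smallest modulus among the singular points: 1/2.
List the singular points by increasing real part (a conjugate pair: the negative imaginary part first).


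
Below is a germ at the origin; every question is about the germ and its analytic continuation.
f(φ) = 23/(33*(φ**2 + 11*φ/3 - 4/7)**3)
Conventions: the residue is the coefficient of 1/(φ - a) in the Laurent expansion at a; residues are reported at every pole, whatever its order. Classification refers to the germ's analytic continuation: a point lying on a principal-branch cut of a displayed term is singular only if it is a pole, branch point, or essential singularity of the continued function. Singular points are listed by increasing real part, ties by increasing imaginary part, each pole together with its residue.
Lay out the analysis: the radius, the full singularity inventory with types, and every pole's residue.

Denominator factor (φ**2 + 11*φ/3 - 4/7)^3: discriminant 991/63, real irrational roots -11/6 + (1/42)*sqrt(6937) and -11/6 - (1/42)*sqrt(6937); poles of order 3, moduli -11/6 + (1/42)*sqrt(6937) and 11/6 + (1/42)*sqrt(6937).
The radius of convergence is the smallest modulus among the singular points: -11/6 + (1/42)*sqrt(6937).
The factor φ**2 + 11*φ/3 - 4/7 splits as (φ - a)(φ - a') with a = -11/6 - (1/42)*sqrt(6937), a' = -11/6 + (1/42)*sqrt(6937). At the order-3 pole a set g(φ) = (φ - a)^3*f(φ) = [23/33] / (φ - a')^3.
Order-3 pole: residue = g''(a)/2; g''(-11/6 - (1/42)*sqrt(6937)) = -(1095444/10705664981)*sqrt(6937), so the residue is -(547722/10705664981)*sqrt(6937).
The factor φ**2 + 11*φ/3 - 4/7 splits as (φ - a)(φ - a') with a = -11/6 + (1/42)*sqrt(6937), a' = -11/6 - (1/42)*sqrt(6937). At the order-3 pole a set g(φ) = (φ - a)^3*f(φ) = [23/33] / (φ - a')^3.
Order-3 pole: residue = g''(a)/2; g''(-11/6 + (1/42)*sqrt(6937)) = (1095444/10705664981)*sqrt(6937), so the residue is (547722/10705664981)*sqrt(6937).
List the singular points by increasing real part (a conjugate pair: the negative imaginary part first).

Radius of convergence at 0: -11/6 + (1/42)*sqrt(6937).
At -11/6 - (1/42)*sqrt(6937): a pole of order 3; residue -(547722/10705664981)*sqrt(6937).
At -11/6 + (1/42)*sqrt(6937): a pole of order 3; residue (547722/10705664981)*sqrt(6937).


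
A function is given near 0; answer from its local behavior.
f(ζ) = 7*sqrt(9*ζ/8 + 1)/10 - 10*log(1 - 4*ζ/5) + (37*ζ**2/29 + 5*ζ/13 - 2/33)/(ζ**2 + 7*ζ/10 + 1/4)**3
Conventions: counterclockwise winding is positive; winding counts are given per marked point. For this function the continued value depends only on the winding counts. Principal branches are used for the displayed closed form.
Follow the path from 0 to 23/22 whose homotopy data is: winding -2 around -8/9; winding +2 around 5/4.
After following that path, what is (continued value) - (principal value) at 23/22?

The rational part is single-valued and drops out of the difference; each branch term changes only by its own monodromy.
(7/10)*sqrt(1 - ζ/(-8/9)): winding -2 is even, the square root returns to the same sheet, contribution 0.
(-10)*log(1 - ζ/(5/4)): each positive loop around 5/4 adds 2*pi*i to the log, so winding +2 contributes (-10)*(2)*2*pi*i = -(40)*pi*i.
Summing the contributions at ζ = 23/22 gives -(40)*pi*i.

Continued minus principal equals -(40)*pi*i.


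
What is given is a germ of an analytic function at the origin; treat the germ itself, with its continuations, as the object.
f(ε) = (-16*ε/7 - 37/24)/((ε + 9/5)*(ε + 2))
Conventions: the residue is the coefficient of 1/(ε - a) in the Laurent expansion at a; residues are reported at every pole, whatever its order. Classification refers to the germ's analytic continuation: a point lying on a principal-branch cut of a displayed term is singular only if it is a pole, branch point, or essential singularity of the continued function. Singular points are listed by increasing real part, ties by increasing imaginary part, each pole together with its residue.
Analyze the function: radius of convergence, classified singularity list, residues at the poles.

Denominator factor (ε + 2): pole of order 1 at -2, modulus 2.
Denominator factor (ε + 9/5): pole of order 1 at -9/5, modulus 9/5.
The radius of convergence is the smallest modulus among the singular points: 9/5.
At the order-1 pole -2 set g(ε) = (ε - (-2))*f(ε) = (-16*ε/7 - 37/24)/(ε + 9/5).
Simple pole: residue = g(a) at a = -2, which is -2545/168.
At the order-1 pole -9/5 set g(ε) = (ε - (-9/5))*f(ε) = (-16*ε/7 - 37/24)/(ε + 2).
Simple pole: residue = g(a) at a = -9/5, which is 2161/168.
List the singular points by increasing real part (a conjugate pair: the negative imaginary part first).

Radius of convergence at 0: 9/5.
At -2: a pole of order 1; residue -2545/168.
At -9/5: a pole of order 1; residue 2161/168.


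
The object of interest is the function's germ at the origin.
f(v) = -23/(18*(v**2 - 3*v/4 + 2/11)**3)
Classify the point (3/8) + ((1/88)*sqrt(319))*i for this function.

The point is a pole of order 3.

The denominator factor v**2 - 3*v/4 + 2/11 vanishes at (3/8) + ((1/88)*sqrt(319))*i and appears to the power 3; the numerator there equals -23/18, nonzero, and no other factor vanishes.
Hence a pole whose order is the multiplicity, 3.


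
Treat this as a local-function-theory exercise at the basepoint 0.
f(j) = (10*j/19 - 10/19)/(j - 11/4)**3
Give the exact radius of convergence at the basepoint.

The radius of convergence is 11/4.

Denominator factor (j - 11/4)^3: pole of order 3 at 11/4, modulus 11/4.
The radius of convergence is the smallest modulus among the singular points: 11/4.


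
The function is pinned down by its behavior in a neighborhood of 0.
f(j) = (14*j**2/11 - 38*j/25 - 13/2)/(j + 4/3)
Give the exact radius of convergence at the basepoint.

Denominator factor (j + 4/3): pole of order 1 at -4/3, modulus 4/3.
The radius of convergence is the smallest modulus among the singular points: 4/3.

The radius of convergence is 4/3.


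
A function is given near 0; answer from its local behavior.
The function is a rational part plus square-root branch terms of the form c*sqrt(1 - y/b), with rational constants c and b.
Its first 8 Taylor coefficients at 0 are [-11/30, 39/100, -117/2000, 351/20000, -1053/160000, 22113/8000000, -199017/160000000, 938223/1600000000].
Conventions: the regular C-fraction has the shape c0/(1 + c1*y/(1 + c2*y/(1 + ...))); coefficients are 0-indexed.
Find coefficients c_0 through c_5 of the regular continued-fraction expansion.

Taylor coefficients (read off): a_0 = -11/30, a_1 = 39/100, a_2 = -117/2000, a_3 = 351/20000, a_4 = -1053/160000, a_5 = 22113/8000000.
c0 = a_0 = -11/30. Peel one level at a time: if S = 1 + c*y/S' with S'(0) = 1, then c is the y-coefficient of S and S' = c*y/(S - 1).
S_1 = c0/f = 1 + (117/110)*y + (23517/24200)*y^2 + ...; c1 = 117/110.
S_2 = c1*y/(S_1 - 1) = 1 + (-201/220)*y + (-9/400)*y^2 + ...; c2 = -201/220.
S_3 = c2*y/(S_2 - 1) = 1 + (-33/1340)*y + (2871/359120)*y^2 + ...; c3 = -33/1340.
S_4 = c3*y/(S_3 - 1) = 1 + (87/268)*y + (-9/400)*y^2 + ...; c4 = 87/268.
S_5 = c4*y/(S_4 - 1) = 1 + (201/2900)*y + ...; c5 = 201/2900.

The regular C-fraction coefficients are [-11/30, 117/110, -201/220, -33/1340, 87/268, 201/2900].


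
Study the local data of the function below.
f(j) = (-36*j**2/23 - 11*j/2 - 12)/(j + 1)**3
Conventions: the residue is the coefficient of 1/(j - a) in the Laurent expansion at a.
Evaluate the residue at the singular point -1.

At the order-3 pole -1 set g(j) = (j - (-1))^3*f(j) = -36*j**2/23 - 11*j/2 - 12.
Order-3 pole: residue = g''(a)/2; g''(-1) = -72/23, so the residue is -36/23.

The residue is -36/23.


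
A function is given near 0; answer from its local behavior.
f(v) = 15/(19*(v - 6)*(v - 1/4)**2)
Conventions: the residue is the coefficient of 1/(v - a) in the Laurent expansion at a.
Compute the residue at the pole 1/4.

At the order-2 pole 1/4 set g(v) = (v - (1/4))^2*f(v) = 15/(19*(v - 6)).
Order-2 pole: residue = g'(a); g'(1/4) = -240/10051, so the residue is -240/10051.

The residue is -240/10051.


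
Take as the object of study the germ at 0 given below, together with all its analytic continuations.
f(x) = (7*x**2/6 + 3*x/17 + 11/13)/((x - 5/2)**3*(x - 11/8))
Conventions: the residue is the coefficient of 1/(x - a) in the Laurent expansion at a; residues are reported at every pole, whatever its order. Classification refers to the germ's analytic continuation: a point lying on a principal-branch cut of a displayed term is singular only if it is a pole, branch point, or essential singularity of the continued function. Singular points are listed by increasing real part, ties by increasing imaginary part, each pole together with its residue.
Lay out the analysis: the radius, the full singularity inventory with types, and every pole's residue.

Denominator factor (x - 11/8): pole of order 1 at 11/8, modulus 11/8.
Denominator factor (x - 5/2)^3: pole of order 3 at 5/2, modulus 5/2.
The radius of convergence is the smallest modulus among the singular points: 11/8.
At the order-1 pole 11/8 set g(x) = (x - (11/8))*f(x) = (7*x**2/6 + 3*x/17 + 11/13)/(x - 5/2)**3.
Simple pole: residue = g(a) at a = 11/8, which is -1118348/483327.
At the order-3 pole 5/2 set g(x) = (x - (5/2))^3*f(x) = (7*x**2/6 + 3*x/17 + 11/13)/(x - 11/8).
Order-3 pole: residue = g''(a)/2; g''(5/2) = 2236696/483327, so the residue is 1118348/483327.
List the singular points by increasing real part (a conjugate pair: the negative imaginary part first).

Radius of convergence at 0: 11/8.
At 11/8: a pole of order 1; residue -1118348/483327.
At 5/2: a pole of order 3; residue 1118348/483327.


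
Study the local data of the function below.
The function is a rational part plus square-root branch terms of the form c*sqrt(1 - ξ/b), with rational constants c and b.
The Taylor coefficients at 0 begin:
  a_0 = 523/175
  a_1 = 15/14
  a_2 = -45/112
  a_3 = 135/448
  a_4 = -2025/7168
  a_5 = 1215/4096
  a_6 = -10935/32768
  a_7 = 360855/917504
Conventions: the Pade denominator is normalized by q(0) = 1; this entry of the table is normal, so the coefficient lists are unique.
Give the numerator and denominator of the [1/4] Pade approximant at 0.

Taylor coefficients needed (read off): a_0 = 523/175, a_1 = 15/14, a_2 = -45/112, a_3 = 135/448, a_4 = -2025/7168, a_5 = 1215/4096.
Write the denominator as Q(ξ) = 1 + q1*ξ + q2*ξ^2 + q3*ξ^3 + q4*ξ^4. Requiring Q*f - P = O(ξ^6) with deg P <= 1 kills the coefficients of ξ^2..ξ^5 in Q*f:
  ξ^2: a_2 + q1*a_1 + q2*a_0 = 0, i.e. -45/112 + (15/14)*q1 + (523/175)*q2 = 0.
  ξ^3: a_3 + q1*a_2 + q2*a_1 + q3*a_0 = 0, i.e. 135/448 + (-45/112)*q1 + (15/14)*q2 + (523/175)*q3 = 0.
  ξ^4: a_4 + q1*a_3 + q2*a_2 + q3*a_1 + q4*a_0 = 0, i.e. -2025/7168 + (135/448)*q1 + (-45/112)*q2 + (15/14)*q3 + (523/175)*q4 = 0.
  ξ^5: a_5 + q1*a_4 + q2*a_3 + q3*a_2 + q4*a_1 = 0, i.e. 1215/4096 + (-2025/7168)*q1 + (135/448)*q2 + (-45/112)*q3 + (15/14)*q4 = 0.
Solving this linear system: q1 = 831784251/1095057620, q2 = -120785175/876046096, q3 = 88861725/1752092192, q4 = -1052880525/56066950144.
The numerator is Q*f truncated at degree 1: P0 = a_0 = 523/175; P1 = a_1 + q1*a_0 = 640346467023/191635083500.

The Pade approximant has numerator coefficients [523/175, 640346467023/191635083500]; denominator coefficients [1, 831784251/1095057620, -120785175/876046096, 88861725/1752092192, -1052880525/56066950144].


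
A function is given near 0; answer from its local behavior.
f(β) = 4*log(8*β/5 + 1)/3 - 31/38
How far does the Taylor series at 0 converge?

The radius of convergence is 5/8.

Branch term (4/3)*log(1 - β/(-5/8)): its argument vanishes at β = -5/8, a logarithmic branch point, modulus 5/8.
The radius of convergence is the smallest modulus among the singular points: 5/8.


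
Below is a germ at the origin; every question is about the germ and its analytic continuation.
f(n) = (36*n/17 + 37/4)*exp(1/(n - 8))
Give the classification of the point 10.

There is no denominator, hence no pole anywhere.
The essential point of exp(1/(n - (8))) is 8, not 10.
So the germ continues analytically to 10.

The point is a regular point.


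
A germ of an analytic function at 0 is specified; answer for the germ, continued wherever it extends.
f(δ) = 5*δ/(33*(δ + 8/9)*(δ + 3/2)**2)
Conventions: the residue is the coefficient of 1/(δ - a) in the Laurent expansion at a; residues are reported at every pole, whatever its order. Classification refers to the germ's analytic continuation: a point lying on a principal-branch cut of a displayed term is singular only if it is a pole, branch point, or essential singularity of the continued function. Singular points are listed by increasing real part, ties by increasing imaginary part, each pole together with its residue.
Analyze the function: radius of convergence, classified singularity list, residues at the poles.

Denominator factor (δ + 3/2)^2: pole of order 2 at -3/2, modulus 3/2.
Denominator factor (δ + 8/9): pole of order 1 at -8/9, modulus 8/9.
The radius of convergence is the smallest modulus among the singular points: 8/9.
At the order-2 pole -3/2 set g(δ) = (δ - (-3/2))^2*f(δ) = 5*δ/(33*(δ + 8/9)).
Order-2 pole: residue = g'(a); g'(-3/2) = 480/1331, so the residue is 480/1331.
At the order-1 pole -8/9 set g(δ) = (δ - (-8/9))*f(δ) = 5*δ/(33*(δ + 3/2)**2).
Simple pole: residue = g(a) at a = -8/9, which is -480/1331.
List the singular points by increasing real part (a conjugate pair: the negative imaginary part first).

Radius of convergence at 0: 8/9.
At -3/2: a pole of order 2; residue 480/1331.
At -8/9: a pole of order 1; residue -480/1331.


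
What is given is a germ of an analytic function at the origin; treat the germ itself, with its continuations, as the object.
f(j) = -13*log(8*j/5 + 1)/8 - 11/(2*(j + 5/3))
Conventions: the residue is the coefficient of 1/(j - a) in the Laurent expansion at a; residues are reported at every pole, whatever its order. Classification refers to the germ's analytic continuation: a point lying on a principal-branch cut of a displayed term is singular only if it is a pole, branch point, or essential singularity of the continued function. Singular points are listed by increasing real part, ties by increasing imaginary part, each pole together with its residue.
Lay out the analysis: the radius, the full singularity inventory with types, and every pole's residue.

Radius of convergence at 0: 5/8.
At -5/3: a pole of order 1; residue -11/2.
At -5/8: a logarithmic branch point.

Denominator factor (j + 5/3): pole of order 1 at -5/3, modulus 5/3.
Branch term (-13/8)*log(1 - j/(-5/8)): its argument vanishes at j = -5/8, a logarithmic branch point, modulus 5/8.
The radius of convergence is the smallest modulus among the singular points: 5/8.
The branch term is analytic at -5/3 and contributes nothing to the residue; only the rational part matters.
At the order-1 pole -5/3 set g(j) = (j - (-5/3))*(rational part) = -11/2.
Simple pole: residue = g(a) at a = -5/3, which is -11/2.
List the singular points by increasing real part (a conjugate pair: the negative imaginary part first).


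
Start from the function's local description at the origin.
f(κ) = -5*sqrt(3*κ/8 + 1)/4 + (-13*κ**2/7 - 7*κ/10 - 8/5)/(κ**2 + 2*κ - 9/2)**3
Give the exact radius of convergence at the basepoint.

The radius of convergence is -1 + (1/2)*sqrt(22).

Denominator factor (κ**2 + 2*κ - 9/2)^3: discriminant 22, real irrational roots -1 + (1/2)*sqrt(22) and -1 - (1/2)*sqrt(22); poles of order 3, moduli -1 + (1/2)*sqrt(22) and 1 + (1/2)*sqrt(22).
Branch term (-5/4)*sqrt(1 - κ/(-8/3)): its argument vanishes at κ = -8/3, a square-root branch point, modulus 8/3.
The radius of convergence is the smallest modulus among the singular points: -1 + (1/2)*sqrt(22).


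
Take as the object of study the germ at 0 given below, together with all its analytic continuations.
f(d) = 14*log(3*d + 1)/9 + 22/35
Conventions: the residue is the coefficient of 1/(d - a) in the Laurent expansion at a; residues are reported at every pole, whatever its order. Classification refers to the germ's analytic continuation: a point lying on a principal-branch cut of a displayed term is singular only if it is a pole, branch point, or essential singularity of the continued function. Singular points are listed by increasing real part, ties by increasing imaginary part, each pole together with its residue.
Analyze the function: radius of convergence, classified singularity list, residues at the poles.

Radius of convergence at 0: 1/3.
At -1/3: a logarithmic branch point.

Branch term (14/9)*log(1 - d/(-1/3)): its argument vanishes at d = -1/3, a logarithmic branch point, modulus 1/3.
The radius of convergence is the smallest modulus among the singular points: 1/3.


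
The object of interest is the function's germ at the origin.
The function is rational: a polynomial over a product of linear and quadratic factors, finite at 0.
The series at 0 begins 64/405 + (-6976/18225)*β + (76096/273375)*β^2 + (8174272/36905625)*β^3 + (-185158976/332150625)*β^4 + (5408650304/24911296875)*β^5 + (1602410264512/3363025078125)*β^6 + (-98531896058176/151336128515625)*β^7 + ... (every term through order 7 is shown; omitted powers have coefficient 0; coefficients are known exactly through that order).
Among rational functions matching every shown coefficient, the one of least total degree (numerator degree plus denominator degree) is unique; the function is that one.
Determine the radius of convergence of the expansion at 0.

The radius of convergence is (3/4)*sqrt(2).

No rational of total degree below 6 reproduces all 8 coefficients; solving the [1/5] Pade equations on them gives f(β) = (1/3 - 2*β/15)/((β + 5/3)*(β**2 + 4*β/5 + 9/8)**2), whose expansion matches every shown term.
Denominator factor (β**2 + 4*β/5 + 9/8)^2: discriminant -193/50, complex-conjugate roots (-2/5) + ((1/20)*sqrt(386))*i and (-2/5) - ((1/20)*sqrt(386))*i; poles of order 2, moduli (3/4)*sqrt(2) and (3/4)*sqrt(2).
Denominator factor (β + 5/3): pole of order 1 at -5/3, modulus 5/3.
The radius of convergence is the smallest modulus among the singular points: (3/4)*sqrt(2).


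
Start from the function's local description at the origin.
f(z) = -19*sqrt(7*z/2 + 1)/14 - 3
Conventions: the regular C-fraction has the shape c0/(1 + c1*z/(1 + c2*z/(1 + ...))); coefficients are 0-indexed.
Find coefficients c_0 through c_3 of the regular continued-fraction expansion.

Taylor coefficients (expand at 0): a_0 = -61/14, a_1 = -19/8, a_2 = 133/64, a_3 = -931/256.
c0 = a_0 = -61/14. Peel one level at a time: if S = 1 + c*z/S' with S'(0) = 1, then c is the z-coefficient of S and S' = c*z/(S - 1).
S_1 = c0/f = 1 + (-133/244)*z + (92169/119072)*z^2 + ...; c1 = -133/244.
S_2 = c1*z/(S_1 - 1) = 1 + (693/488)*z + (-49/64)*z^2 + ...; c2 = 693/488.
S_3 = c2*z/(S_2 - 1) = 1 + (427/792)*z + ...; c3 = 427/792.

The regular C-fraction coefficients are [-61/14, -133/244, 693/488, 427/792].


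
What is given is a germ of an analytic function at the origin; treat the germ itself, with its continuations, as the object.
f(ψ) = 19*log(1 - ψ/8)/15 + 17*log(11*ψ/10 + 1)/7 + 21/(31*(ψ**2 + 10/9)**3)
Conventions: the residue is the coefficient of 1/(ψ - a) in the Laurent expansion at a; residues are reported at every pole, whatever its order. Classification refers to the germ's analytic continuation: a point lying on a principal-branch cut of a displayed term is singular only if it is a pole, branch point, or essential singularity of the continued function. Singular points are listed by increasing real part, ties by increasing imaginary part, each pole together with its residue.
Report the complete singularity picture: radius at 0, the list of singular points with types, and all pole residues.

Denominator factor (ψ**2 + 10/9)^3: discriminant -40/9, complex-conjugate roots ((1/3)*sqrt(10))*i and -((1/3)*sqrt(10))*i; poles of order 3, moduli (1/3)*sqrt(10) and (1/3)*sqrt(10).
Branch term (17/7)*log(1 - ψ/(-10/11)): its argument vanishes at ψ = -10/11, a logarithmic branch point, modulus 10/11.
Branch term (19/15)*log(1 - ψ/(8)): its argument vanishes at ψ = 8, a logarithmic branch point, modulus 8.
The radius of convergence is the smallest modulus among the singular points: 10/11.
The branch terms are analytic at -((1/3)*sqrt(10))*i and contribute nothing to the residue; only the rational part matters.
The factor ψ**2 + 10/9 splits as (ψ - a)(ψ - a') with a = -((1/3)*sqrt(10))*i, a' = ((1/3)*sqrt(10))*i. At the order-3 pole a set g(ψ) = (ψ - a)^3*(rational part) = [21/31] / (ψ - a')^3.
Order-3 pole: residue = g''(a)/2; g''(-((1/3)*sqrt(10))*i) = ((15309/248000)*sqrt(10))*i, so the residue is ((15309/496000)*sqrt(10))*i.
The branch terms are analytic at ((1/3)*sqrt(10))*i and contribute nothing to the residue; only the rational part matters.
The factor ψ**2 + 10/9 splits as (ψ - a)(ψ - a') with a = ((1/3)*sqrt(10))*i, a' = -((1/3)*sqrt(10))*i. At the order-3 pole a set g(ψ) = (ψ - a)^3*(rational part) = [21/31] / (ψ - a')^3.
Order-3 pole: residue = g''(a)/2; g''(((1/3)*sqrt(10))*i) = -((15309/248000)*sqrt(10))*i, so the residue is -((15309/496000)*sqrt(10))*i.
List the singular points by increasing real part (a conjugate pair: the negative imaginary part first).

Radius of convergence at 0: 10/11.
At -10/11: a logarithmic branch point.
At -((1/3)*sqrt(10))*i: a pole of order 3; residue ((15309/496000)*sqrt(10))*i.
At ((1/3)*sqrt(10))*i: a pole of order 3; residue -((15309/496000)*sqrt(10))*i.
At 8: a logarithmic branch point.


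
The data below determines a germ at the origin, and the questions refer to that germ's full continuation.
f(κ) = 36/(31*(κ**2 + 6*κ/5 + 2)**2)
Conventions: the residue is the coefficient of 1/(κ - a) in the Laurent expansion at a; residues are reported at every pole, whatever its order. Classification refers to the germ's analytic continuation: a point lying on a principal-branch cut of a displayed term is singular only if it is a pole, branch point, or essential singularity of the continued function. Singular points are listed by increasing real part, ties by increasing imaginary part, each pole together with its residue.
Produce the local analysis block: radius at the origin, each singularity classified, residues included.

Denominator factor (κ**2 + 6*κ/5 + 2)^2: discriminant -164/25, complex-conjugate roots (-3/5) + ((1/5)*sqrt(41))*i and (-3/5) - ((1/5)*sqrt(41))*i; poles of order 2, moduli sqrt(2) and sqrt(2).
The radius of convergence is the smallest modulus among the singular points: sqrt(2).
The factor κ**2 + 6*κ/5 + 2 splits as (κ - a)(κ - a') with a = (-3/5) - ((1/5)*sqrt(41))*i, a' = (-3/5) + ((1/5)*sqrt(41))*i. At the order-2 pole a set g(κ) = (κ - a)^2*f(κ) = [36/31] / (κ - a')^2.
Order-2 pole: residue = g'(a); g'((-3/5) - ((1/5)*sqrt(41))*i) = ((1125/52111)*sqrt(41))*i, so the residue is ((1125/52111)*sqrt(41))*i.
The factor κ**2 + 6*κ/5 + 2 splits as (κ - a)(κ - a') with a = (-3/5) + ((1/5)*sqrt(41))*i, a' = (-3/5) - ((1/5)*sqrt(41))*i. At the order-2 pole a set g(κ) = (κ - a)^2*f(κ) = [36/31] / (κ - a')^2.
Order-2 pole: residue = g'(a); g'((-3/5) + ((1/5)*sqrt(41))*i) = -((1125/52111)*sqrt(41))*i, so the residue is -((1125/52111)*sqrt(41))*i.
List the singular points by increasing real part (a conjugate pair: the negative imaginary part first).

Radius of convergence at 0: sqrt(2).
At (-3/5) - ((1/5)*sqrt(41))*i: a pole of order 2; residue ((1125/52111)*sqrt(41))*i.
At (-3/5) + ((1/5)*sqrt(41))*i: a pole of order 2; residue -((1125/52111)*sqrt(41))*i.


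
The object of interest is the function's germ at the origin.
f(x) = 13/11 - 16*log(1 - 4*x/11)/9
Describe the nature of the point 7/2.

The point is a regular point.

There is no denominator, hence no pole anywhere.
Branch term log(1 - x/(11/4)): argument at 7/2 is -3/11, nonzero, so 7/2 is not its branch point (a point on a principal cut is still regular for the continued germ).
So the germ continues analytically to 7/2.


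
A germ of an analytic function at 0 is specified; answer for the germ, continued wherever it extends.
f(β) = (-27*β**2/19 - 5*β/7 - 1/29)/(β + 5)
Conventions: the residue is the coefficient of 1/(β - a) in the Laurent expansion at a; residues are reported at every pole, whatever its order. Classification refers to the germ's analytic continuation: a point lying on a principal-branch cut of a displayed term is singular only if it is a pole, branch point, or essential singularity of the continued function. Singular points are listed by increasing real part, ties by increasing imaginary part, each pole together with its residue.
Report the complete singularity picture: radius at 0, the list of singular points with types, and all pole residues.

Denominator factor (β + 5): pole of order 1 at -5, modulus 5.
The radius of convergence is the smallest modulus among the singular points: 5.
At the order-1 pole -5 set g(β) = (β - (-5))*f(β) = -27*β**2/19 - 5*β/7 - 1/29.
Simple pole: residue = g(a) at a = -5, which is -123383/3857.

Radius of convergence at 0: 5.
At -5: a pole of order 1; residue -123383/3857.


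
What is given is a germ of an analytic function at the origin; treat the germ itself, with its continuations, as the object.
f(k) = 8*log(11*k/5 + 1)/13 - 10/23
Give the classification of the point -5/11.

The point is a logarithmic branch point.

The term (8/13)*log(1 - k/(-5/11)) has argument 1 - -5/11/(-5/11) = 0 at -5/11: a logarithmic (infinitely-sheeted) branch point; the remaining terms are analytic or single-valued there.


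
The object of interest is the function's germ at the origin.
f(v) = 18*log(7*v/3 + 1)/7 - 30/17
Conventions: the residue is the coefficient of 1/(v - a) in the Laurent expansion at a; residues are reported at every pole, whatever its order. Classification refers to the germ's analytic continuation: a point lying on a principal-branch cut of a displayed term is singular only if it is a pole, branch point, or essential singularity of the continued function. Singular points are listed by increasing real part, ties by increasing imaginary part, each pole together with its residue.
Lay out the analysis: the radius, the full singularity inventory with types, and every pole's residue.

Radius of convergence at 0: 3/7.
At -3/7: a logarithmic branch point.

Branch term (18/7)*log(1 - v/(-3/7)): its argument vanishes at v = -3/7, a logarithmic branch point, modulus 3/7.
The radius of convergence is the smallest modulus among the singular points: 3/7.
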